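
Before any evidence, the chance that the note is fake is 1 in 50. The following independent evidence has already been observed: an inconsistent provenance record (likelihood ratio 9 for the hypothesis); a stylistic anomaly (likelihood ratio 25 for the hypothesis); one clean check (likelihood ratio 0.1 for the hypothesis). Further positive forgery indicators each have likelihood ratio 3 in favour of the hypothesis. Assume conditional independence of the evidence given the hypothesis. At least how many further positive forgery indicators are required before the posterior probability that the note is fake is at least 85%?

Prior odds = 0.02/0.98 = 1/49.
Combined Bayes factor of the evidence already in hand = 9 × 25 × 0.1 = 22.5.
Odds after that evidence = (1/49) × 22.5 = 45/98.
Target odds = 0.85/0.15 = 17/3.
Need 3ⁿ ≥ 17/3 ÷ (45/98) = 1666/135.
3² = 9 falls short of 1666/135 but 3³ = 27 reaches it, so n = 3.

3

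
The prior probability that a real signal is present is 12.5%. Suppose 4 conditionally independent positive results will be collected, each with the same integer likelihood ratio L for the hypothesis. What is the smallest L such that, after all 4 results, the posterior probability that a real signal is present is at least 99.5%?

7

Prior odds = 0.125/0.875 = 1/7.
Target odds = 0.995/0.005 = 199.
Need L⁴ ≥ 199 ÷ (1/7) = 1393.
6⁴ = 1296 < 1393 ≤ 2401 = 7⁴, so L = 7.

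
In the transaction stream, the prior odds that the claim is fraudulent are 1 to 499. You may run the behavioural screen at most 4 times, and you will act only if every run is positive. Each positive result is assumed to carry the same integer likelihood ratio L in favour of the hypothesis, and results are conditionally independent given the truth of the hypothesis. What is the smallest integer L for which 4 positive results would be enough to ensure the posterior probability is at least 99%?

15

Prior odds = 1/499.
Target odds = 0.99/0.01 = 99.
Need L⁴ ≥ 99 ÷ (1/499) = 49401.
14⁴ = 38416 < 49401 ≤ 50625 = 15⁴, so L = 15.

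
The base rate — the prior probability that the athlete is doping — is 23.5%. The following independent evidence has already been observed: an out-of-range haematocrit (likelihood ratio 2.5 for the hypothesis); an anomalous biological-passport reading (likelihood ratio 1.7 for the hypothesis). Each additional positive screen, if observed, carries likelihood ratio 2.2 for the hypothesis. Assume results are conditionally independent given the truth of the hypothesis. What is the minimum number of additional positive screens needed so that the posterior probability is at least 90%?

Prior odds = 0.235/0.765 = 47/153.
Combined Bayes factor of the evidence already in hand = 2.5 × 1.7 = 4.25.
Odds after that evidence = (47/153) × 4.25 = 47/36.
Target odds = 0.9/0.1 = 9.
Need 2.2ⁿ ≥ 9 ÷ (47/36) = 324/47.
2.2² = 4.84 falls short of 324/47 but 2.2³ = 10.648 reaches it, so n = 3.

3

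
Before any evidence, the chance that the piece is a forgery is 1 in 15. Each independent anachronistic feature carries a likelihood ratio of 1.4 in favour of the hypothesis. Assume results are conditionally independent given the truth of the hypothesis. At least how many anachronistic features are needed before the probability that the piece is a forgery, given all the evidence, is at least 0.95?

17

Prior odds = (1/15)/(14/15) = 1/14.
Likelihood ratio per anachronistic feature = 1.4.
Target posterior odds = 0.95/0.05 = 19.
Need (1/14) × 1.4ⁿ ≥ 19, i.e. 1.4ⁿ ≥ 266.
1.4¹⁶ ≈217.795 falls short of 266 but 1.4¹⁷ ≈304.913 reaches it, so n = 17.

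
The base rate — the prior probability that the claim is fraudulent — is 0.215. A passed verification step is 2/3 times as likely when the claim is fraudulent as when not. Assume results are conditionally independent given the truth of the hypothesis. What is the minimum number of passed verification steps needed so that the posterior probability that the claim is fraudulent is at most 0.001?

14

Prior odds = 0.215/0.785 = 43/157.
Likelihood ratio per passed verification step = 2/3.
Target odds: 0.001 ÷ 0.999 = 1/999.
Need (43/157) × (2/3)ⁿ ≤ 1/999, i.e. (2/3)ⁿ ≤ 157/42957.
(2/3)¹³ = 8192/1594323 is still above 157/42957 but (2/3)¹⁴ = 16384/4782969 is at or below it, so n = 14.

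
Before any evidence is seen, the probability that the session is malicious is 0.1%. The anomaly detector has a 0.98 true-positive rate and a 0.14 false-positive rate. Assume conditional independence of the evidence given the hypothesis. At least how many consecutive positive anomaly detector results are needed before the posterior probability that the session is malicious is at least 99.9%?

Prior odds = 0.001/0.999 = 1/999.
Likelihood ratio of a positive result = 0.98/0.14 = 7.
Target posterior odds = 0.999/0.001 = 999.
Require 7ⁿ ≥ 999 ÷ (1/999) = 998001.
7⁷ = 823543 falls short of 998001 but 7⁸ = 5764801 reaches it, so n = 8.

8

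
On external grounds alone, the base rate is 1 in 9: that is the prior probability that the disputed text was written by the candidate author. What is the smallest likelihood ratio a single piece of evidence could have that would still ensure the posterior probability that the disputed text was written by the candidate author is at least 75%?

24

Prior odds = (1/9)/(8/9) = 0.125.
Target odds = 0.75/0.25 = 3.
Required Bayes factor = 3 ÷ 0.125 = 24.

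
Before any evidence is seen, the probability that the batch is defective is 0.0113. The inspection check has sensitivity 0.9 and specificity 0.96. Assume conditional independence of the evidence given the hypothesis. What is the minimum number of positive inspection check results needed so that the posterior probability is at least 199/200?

Prior odds: 0.0113 ÷ 0.9887 = 113/9887.
False-positive rate = 1 − 0.96 = 0.04; likelihood ratio of a positive = 0.9/0.04 = 22.5.
Target posterior odds = 0.995/0.005 = 199.
Need (113/9887) × 22.5ⁿ ≥ 199, i.e. 22.5ⁿ ≥ 1967513/113.
22.5³ = 11390.625 falls short of 1967513/113 but 22.5⁴ = 256289.0625 reaches it, so n = 4.

4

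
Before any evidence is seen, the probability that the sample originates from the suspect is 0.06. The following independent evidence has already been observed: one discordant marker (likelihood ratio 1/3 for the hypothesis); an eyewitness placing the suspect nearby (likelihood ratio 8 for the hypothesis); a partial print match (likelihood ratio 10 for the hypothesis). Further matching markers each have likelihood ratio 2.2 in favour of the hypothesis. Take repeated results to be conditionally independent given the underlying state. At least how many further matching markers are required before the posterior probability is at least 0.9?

Prior odds = 0.06/0.94 = 3/47.
Combined Bayes factor of the evidence already in hand = (1/3) × 8 × 10 = 80/3.
Odds after that evidence = (3/47) × 80/3 = 80/47.
Target odds = 0.9/0.1 = 9.
Need 2.2ⁿ ≥ 9 ÷ (80/47) = 5.2875.
2.2² = 4.84 falls short of 5.2875 but 2.2³ = 10.648 reaches it, so n = 3.

3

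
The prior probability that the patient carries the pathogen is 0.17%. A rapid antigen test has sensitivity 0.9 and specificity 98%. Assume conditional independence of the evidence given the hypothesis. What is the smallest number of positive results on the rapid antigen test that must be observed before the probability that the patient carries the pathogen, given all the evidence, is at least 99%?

3

Prior odds: 0.0017 ÷ 0.9983 = 17/9983.
False-positive rate = 1 − 0.98 = 0.02; likelihood ratio of a positive = 0.9/0.02 = 45.
Target odds: 0.99 ÷ 0.01 = 99.
Need (17/9983) × 45ⁿ ≥ 99, i.e. 45ⁿ ≥ 988317/17.
45² = 2025 falls short of 988317/17 but 45³ = 91125 reaches it, so n = 3.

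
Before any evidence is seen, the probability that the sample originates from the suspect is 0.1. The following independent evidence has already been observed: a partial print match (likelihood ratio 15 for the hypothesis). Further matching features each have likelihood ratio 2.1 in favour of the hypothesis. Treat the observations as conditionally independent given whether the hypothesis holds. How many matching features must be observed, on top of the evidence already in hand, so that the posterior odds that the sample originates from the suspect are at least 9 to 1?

3

Prior odds = 0.1/0.9 = 1/9.
Bayes factor of the evidence already in hand = 15.
Odds after that evidence = (1/9) × 15 = 5/3.
Target odds = 9.
Need 2.1ⁿ ≥ 9 ÷ (5/3) = 5.4.
2.1² = 4.41 falls short of 5.4 but 2.1³ = 9.261 reaches it, so n = 3.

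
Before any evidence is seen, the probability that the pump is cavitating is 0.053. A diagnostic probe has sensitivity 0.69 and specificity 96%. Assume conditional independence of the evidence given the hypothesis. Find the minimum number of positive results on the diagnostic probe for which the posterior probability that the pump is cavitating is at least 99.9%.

Prior odds = 0.053/0.947 = 53/947.
False-positive rate = 1 − 0.96 = 0.04; likelihood ratio of a positive = 0.69/0.04 = 17.25.
Target odds: 0.999 ÷ 0.001 = 999.
Need (53/947) × 17.25ⁿ ≥ 999, i.e. 17.25ⁿ ≥ 946053/53.
17.25³ = 5132.953125 falls short of 946053/53 but 17.25⁴ = 22667121/256 reaches it, so n = 4.

4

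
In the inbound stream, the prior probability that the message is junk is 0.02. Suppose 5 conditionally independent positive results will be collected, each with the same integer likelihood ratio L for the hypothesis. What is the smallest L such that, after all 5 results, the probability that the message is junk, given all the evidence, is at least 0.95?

4

Prior odds = 0.02/0.98 = 1/49.
Target odds = 0.95/0.05 = 19.
Need L⁵ ≥ 19 ÷ (1/49) = 931.
3⁵ = 243 < 931 ≤ 1024 = 4⁵, so L = 4.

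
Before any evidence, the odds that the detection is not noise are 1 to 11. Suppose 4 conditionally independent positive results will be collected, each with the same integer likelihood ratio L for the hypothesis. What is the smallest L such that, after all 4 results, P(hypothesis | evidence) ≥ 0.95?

Prior odds = 1/11.
Target odds = 0.95/0.05 = 19.
Need L⁴ ≥ 19 ÷ (1/11) = 209.
3⁴ = 81 < 209 ≤ 256 = 4⁴, so L = 4.

4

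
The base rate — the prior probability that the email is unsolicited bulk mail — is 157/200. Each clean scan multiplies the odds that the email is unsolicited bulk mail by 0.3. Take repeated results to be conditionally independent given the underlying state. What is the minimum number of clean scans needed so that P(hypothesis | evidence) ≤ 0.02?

Prior odds = 0.785/0.215 = 157/43.
Likelihood ratio per clean scan = 0.3.
Target posterior odds = 0.02/0.98 = 1/49.
Need (157/43) × 0.3ⁿ ≤ 1/49, i.e. 0.3ⁿ ≤ 43/7693.
0.3⁴ = 0.0081 is still above 43/7693 but 0.3⁵ = 243/100000 is at or below it, so n = 5.

5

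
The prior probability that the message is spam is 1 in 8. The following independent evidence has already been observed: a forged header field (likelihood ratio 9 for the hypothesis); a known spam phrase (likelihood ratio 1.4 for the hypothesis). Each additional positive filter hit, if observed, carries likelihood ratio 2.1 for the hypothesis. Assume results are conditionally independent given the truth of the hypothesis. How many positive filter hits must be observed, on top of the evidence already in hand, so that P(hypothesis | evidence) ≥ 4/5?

2

Prior odds = 0.125/0.875 = 1/7.
Combined Bayes factor of the evidence already in hand = 9 × 1.4 = 12.6.
Odds after that evidence = (1/7) × 12.6 = 1.8.
Target odds = 0.8/0.2 = 4.
Need 2.1ⁿ ≥ 4 ÷ 1.8 = 20/9.
2.1¹ = 2.1 falls short of 20/9 but 2.1² = 4.41 reaches it, so n = 2.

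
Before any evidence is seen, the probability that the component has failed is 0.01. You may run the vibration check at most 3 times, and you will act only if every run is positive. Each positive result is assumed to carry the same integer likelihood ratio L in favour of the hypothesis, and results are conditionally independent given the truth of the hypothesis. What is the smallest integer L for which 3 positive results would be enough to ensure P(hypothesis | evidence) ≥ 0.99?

Prior odds = 0.01/0.99 = 1/99.
Target odds = 0.99/0.01 = 99.
Need L³ ≥ 99 ÷ (1/99) = 9801.
21³ = 9261 < 9801 ≤ 10648 = 22³, so L = 22.

22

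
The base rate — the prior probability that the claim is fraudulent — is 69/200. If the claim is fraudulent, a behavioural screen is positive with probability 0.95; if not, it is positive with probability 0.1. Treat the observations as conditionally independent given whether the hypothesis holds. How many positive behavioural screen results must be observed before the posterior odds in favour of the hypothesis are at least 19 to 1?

2

Prior odds: 0.345 ÷ 0.655 = 69/131.
Likelihood ratio of a positive = 0.95/0.1 = 9.5.
Target odds = 19.
Need (69/131) × 9.5ⁿ ≥ 19, i.e. 9.5ⁿ ≥ 2489/69.
9.5¹ = 9.5 falls short of 2489/69 but 9.5² = 90.25 reaches it, so n = 2.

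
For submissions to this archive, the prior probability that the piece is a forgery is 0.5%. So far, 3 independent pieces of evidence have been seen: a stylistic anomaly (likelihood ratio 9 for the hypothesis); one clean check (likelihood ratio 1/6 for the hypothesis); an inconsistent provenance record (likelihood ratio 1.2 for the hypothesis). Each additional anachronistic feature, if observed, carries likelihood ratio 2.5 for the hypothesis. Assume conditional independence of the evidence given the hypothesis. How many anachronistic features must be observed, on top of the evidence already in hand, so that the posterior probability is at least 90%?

Prior odds = 0.005/0.995 = 1/199.
Combined Bayes factor of the evidence already in hand = 9 × (1/6) × 1.2 = 1.8.
Odds after that evidence = (1/199) × 1.8 = 9/995.
Target odds = 0.9/0.1 = 9.
Need 2.5ⁿ ≥ 9 ÷ (9/995) = 995.
2.5⁷ = 610.3515625 falls short of 995 but 2.5⁸ = 390625/256 reaches it, so n = 8.

8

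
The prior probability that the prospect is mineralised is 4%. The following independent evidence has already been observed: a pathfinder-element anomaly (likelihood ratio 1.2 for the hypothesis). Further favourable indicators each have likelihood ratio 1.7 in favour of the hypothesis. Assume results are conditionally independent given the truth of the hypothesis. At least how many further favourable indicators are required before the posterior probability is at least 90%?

10

Prior odds = 0.04/0.96 = 1/24.
Bayes factor of the evidence already in hand = 1.2.
Odds after that evidence = (1/24) × 1.2 = 0.05.
Target odds = 0.9/0.1 = 9.
Need 1.7ⁿ ≥ 9 ÷ 0.05 = 180.
1.7⁹ ≈118.588 falls short of 180 but 1.7¹⁰ ≈201.599 reaches it, so n = 10.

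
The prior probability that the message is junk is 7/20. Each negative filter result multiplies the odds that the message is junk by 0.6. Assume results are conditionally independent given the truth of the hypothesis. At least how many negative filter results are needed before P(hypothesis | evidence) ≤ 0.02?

Prior odds: 0.35 ÷ 0.65 = 7/13.
Likelihood ratio per negative filter result = 0.6.
Target odds: 0.02 ÷ 0.98 = 1/49.
Require 0.6ⁿ ≤ 1/49 ÷ (7/13) = 13/343.
0.6⁶ = 729/15625 is still above 13/343 but 0.6⁷ = 2187/78125 is at or below it, so n = 7.

7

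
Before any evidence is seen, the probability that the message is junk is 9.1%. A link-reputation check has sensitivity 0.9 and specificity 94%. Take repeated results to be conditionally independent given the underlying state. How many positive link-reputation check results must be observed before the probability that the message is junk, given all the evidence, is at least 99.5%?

Prior odds: 0.091 ÷ 0.909 = 91/909.
False-positive rate = 1 − 0.94 = 0.06; likelihood ratio of a positive = 0.9/0.06 = 15.
Target posterior odds = 0.995/0.005 = 199.
Require 15ⁿ ≥ 199 ÷ (91/909) = 180891/91.
15² = 225 falls short of 180891/91 but 15³ = 3375 reaches it, so n = 3.

3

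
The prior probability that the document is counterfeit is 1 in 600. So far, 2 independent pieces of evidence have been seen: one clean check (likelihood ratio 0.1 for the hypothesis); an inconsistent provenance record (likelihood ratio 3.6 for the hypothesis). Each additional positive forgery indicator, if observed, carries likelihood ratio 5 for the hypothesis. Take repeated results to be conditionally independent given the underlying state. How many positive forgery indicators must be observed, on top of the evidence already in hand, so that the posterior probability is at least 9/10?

Prior odds = (1/600)/(599/600) = 1/599.
Combined Bayes factor of the evidence already in hand = 0.1 × 3.6 = 0.36.
Odds after that evidence = (1/599) × 0.36 = 9/14975.
Target odds = 0.9/0.1 = 9.
Need 5ⁿ ≥ 9 ÷ (9/14975) = 14975.
5⁵ = 3125 falls short of 14975 but 5⁶ = 15625 reaches it, so n = 6.

6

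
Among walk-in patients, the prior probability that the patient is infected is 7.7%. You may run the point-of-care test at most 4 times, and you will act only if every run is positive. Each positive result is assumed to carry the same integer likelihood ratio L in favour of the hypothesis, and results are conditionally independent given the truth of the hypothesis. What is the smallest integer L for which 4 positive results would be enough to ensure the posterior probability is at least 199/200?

Prior odds = 0.077/0.923 = 77/923.
Target odds = 0.995/0.005 = 199.
Need L⁴ ≥ 199 ÷ (77/923) = 183677/77.
6⁴ = 1296 < 183677/77 ≤ 2401 = 7⁴, so L = 7.

7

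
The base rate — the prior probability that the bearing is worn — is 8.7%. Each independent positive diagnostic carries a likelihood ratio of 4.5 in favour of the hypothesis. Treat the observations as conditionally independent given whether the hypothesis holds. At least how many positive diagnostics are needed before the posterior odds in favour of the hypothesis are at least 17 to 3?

Prior odds = 0.087/0.913 = 87/913.
Likelihood ratio per positive diagnostic = 4.5.
Target odds = 17/3.
Require 4.5ⁿ ≥ 17/3 ÷ (87/913) = 15521/261.
4.5² = 20.25 falls short of 15521/261 but 4.5³ = 91.125 reaches it, so n = 3.

3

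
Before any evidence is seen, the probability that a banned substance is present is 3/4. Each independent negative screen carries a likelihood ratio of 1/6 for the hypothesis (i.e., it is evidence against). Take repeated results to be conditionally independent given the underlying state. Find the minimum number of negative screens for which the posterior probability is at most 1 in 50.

Prior odds: 0.75 ÷ 0.25 = 3.
Likelihood ratio per negative screen = 1/6.
Target odds: 0.02 ÷ 0.98 = 1/49.
Require (1/6)ⁿ ≤ 1/49 ÷ 3 = 1/147.
(1/6)² = 1/36 is still above 1/147 but (1/6)³ = 1/216 is at or below it, so n = 3.

3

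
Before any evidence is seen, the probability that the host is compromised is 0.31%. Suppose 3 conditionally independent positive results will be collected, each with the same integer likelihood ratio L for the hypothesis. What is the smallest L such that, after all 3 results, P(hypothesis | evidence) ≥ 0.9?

15

Prior odds = 0.0031/0.9969 = 31/9969.
Target odds = 0.9/0.1 = 9.
Need L³ ≥ 9 ÷ (31/9969) = 89721/31.
14³ = 2744 < 89721/31 ≤ 3375 = 15³, so L = 15.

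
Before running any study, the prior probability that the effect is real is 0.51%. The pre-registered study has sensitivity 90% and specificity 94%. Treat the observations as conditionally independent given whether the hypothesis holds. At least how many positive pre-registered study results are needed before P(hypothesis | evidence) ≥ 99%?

4

Prior odds: 0.0051 ÷ 0.9949 = 51/9949.
False-positive rate = 1 − 0.94 = 0.06; likelihood ratio of a positive = 0.9/0.06 = 15.
Target posterior odds = 0.99/0.01 = 99.
Require 15ⁿ ≥ 99 ÷ (51/9949) = 328317/17.
15³ = 3375 falls short of 328317/17 but 15⁴ = 50625 reaches it, so n = 4.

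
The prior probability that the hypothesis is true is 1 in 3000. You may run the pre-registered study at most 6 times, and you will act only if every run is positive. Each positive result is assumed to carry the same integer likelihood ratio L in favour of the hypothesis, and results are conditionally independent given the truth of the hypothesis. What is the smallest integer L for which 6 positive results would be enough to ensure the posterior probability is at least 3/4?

5

Prior odds = (1/3000)/(2999/3000) = 1/2999.
Target odds = 0.75/0.25 = 3.
Need L⁶ ≥ 3 ÷ (1/2999) = 8997.
4⁶ = 4096 < 8997 ≤ 15625 = 5⁶, so L = 5.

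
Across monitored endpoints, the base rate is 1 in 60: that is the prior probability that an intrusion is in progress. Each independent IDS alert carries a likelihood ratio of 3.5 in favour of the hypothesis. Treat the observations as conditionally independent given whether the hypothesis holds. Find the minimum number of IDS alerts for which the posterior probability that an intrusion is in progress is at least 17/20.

5

Prior odds = (1/60)/(59/60) = 1/59.
Likelihood ratio per IDS alert = 3.5.
Target posterior odds = 0.85/0.15 = 17/3.
Require 3.5ⁿ ≥ 17/3 ÷ (1/59) = 1003/3.
3.5⁴ = 150.0625 falls short of 1003/3 but 3.5⁵ = 525.21875 reaches it, so n = 5.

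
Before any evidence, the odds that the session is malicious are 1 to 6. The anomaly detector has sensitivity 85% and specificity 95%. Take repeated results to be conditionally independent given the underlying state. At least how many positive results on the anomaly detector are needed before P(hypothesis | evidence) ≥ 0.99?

3

Prior odds = 1/6.
False-positive rate = 1 − 0.95 = 0.05; likelihood ratio of a positive = 0.85/0.05 = 17.
Target posterior odds = 0.99/0.01 = 99.
Need (1/6) × 17ⁿ ≥ 99, i.e. 17ⁿ ≥ 594.
17² = 289 falls short of 594 but 17³ = 4913 reaches it, so n = 3.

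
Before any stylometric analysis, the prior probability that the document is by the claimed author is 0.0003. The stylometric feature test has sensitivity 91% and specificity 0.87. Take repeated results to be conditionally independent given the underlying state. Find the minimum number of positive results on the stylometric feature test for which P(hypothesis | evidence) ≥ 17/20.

6

Prior odds = 0.0003/0.9997 = 3/9997.
False-positive rate = 1 − 0.87 = 0.13; likelihood ratio of a positive = 0.91/0.13 = 7.
Target posterior odds = 0.85/0.15 = 17/3.
Require 7ⁿ ≥ 17/3 ÷ (3/9997) = 169949/9.
7⁵ = 16807 falls short of 169949/9 but 7⁶ = 117649 reaches it, so n = 6.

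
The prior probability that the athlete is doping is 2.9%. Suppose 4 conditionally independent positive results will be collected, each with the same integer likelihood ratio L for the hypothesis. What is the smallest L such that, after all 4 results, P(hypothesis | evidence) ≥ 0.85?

Prior odds = 0.029/0.971 = 29/971.
Target odds = 0.85/0.15 = 17/3.
Need L⁴ ≥ 17/3 ÷ (29/971) = 16507/87.
3⁴ = 81 < 16507/87 ≤ 256 = 4⁴, so L = 4.

4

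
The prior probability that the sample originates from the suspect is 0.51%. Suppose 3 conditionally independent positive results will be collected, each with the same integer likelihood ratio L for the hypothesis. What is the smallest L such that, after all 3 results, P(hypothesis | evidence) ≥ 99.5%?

34

Prior odds = 0.0051/0.9949 = 51/9949.
Target odds = 0.995/0.005 = 199.
Need L³ ≥ 199 ÷ (51/9949) = 1979851/51.
33³ = 35937 < 1979851/51 ≤ 39304 = 34³, so L = 34.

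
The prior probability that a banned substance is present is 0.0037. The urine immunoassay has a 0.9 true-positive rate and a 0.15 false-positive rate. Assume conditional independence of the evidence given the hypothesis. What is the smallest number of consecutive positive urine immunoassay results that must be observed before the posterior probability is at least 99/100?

Prior odds = 0.0037/0.9963 = 37/9963.
Likelihood ratio of a positive result = 0.9/0.15 = 6.
Target posterior odds = 0.99/0.01 = 99.
Need (37/9963) × 6ⁿ ≥ 99, i.e. 6ⁿ ≥ 986337/37.
6⁵ = 7776 falls short of 986337/37 but 6⁶ = 46656 reaches it, so n = 6.

6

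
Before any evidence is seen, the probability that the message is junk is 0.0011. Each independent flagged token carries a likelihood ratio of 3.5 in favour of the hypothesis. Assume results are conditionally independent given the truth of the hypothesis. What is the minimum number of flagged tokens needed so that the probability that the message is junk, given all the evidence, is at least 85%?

7

Prior odds = 0.0011/0.9989 = 11/9989.
Likelihood ratio per flagged token = 3.5.
Target posterior odds = 0.85/0.15 = 17/3.
Require 3.5ⁿ ≥ 17/3 ÷ (11/9989) = 169813/33.
3.5⁶ = 1838.265625 falls short of 169813/33 but 3.5⁷ = 823543/128 reaches it, so n = 7.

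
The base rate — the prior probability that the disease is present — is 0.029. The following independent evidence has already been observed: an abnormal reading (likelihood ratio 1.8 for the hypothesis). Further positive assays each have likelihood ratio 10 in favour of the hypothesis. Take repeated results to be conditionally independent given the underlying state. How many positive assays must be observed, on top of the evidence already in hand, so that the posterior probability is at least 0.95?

3

Prior odds = 0.029/0.971 = 29/971.
Bayes factor of the evidence already in hand = 1.8.
Odds after that evidence = (29/971) × 1.8 = 261/4855.
Target odds = 0.95/0.05 = 19.
Need 10ⁿ ≥ 19 ÷ (261/4855) = 92245/261.
10² = 100 falls short of 92245/261 but 10³ = 1000 reaches it, so n = 3.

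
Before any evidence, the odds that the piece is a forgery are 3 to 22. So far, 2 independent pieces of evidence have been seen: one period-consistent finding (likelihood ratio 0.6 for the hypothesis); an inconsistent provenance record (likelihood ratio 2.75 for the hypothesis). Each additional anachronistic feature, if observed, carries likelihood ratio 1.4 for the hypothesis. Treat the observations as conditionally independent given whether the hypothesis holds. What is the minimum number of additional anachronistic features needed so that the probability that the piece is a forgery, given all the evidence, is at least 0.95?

14

Prior odds = 3/22.
Combined Bayes factor of the evidence already in hand = 0.6 × 2.75 = 1.65.
Odds after that evidence = (3/22) × 1.65 = 0.225.
Target odds = 0.95/0.05 = 19.
Need 1.4ⁿ ≥ 19 ÷ 0.225 = 760/9.
1.4¹³ ≈79.3715 falls short of 760/9 but 1.4¹⁴ ≈111.12 reaches it, so n = 14.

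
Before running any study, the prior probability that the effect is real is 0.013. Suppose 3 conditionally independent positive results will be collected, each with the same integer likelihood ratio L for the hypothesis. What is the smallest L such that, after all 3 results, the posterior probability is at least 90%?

Prior odds = 0.013/0.987 = 13/987.
Target odds = 0.9/0.1 = 9.
Need L³ ≥ 9 ÷ (13/987) = 8883/13.
8³ = 512 < 8883/13 ≤ 729 = 9³, so L = 9.

9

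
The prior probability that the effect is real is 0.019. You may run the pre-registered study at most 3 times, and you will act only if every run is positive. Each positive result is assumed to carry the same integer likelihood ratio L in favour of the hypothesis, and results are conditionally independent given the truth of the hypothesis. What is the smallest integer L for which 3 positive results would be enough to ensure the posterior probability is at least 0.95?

10

Prior odds = 0.019/0.981 = 19/981.
Target odds = 0.95/0.05 = 19.
Need L³ ≥ 19 ÷ (19/981) = 981.
9³ = 729 < 981 ≤ 1000 = 10³, so L = 10.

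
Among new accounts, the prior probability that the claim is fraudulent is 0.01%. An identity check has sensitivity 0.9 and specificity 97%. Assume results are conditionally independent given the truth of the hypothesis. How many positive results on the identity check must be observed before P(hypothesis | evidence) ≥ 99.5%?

5

Prior odds: 0.0001 ÷ 0.9999 = 1/9999.
False-positive rate = 1 − 0.97 = 0.03; likelihood ratio of a positive = 0.9/0.03 = 30.
Target posterior odds = 0.995/0.005 = 199.
Require 30ⁿ ≥ 199 ÷ (1/9999) = 1989801.
30⁴ = 810000 falls short of 1989801 but 30⁵ = 24300000 reaches it, so n = 5.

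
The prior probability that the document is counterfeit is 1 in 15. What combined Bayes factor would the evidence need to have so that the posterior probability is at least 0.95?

Prior odds = (1/15)/(14/15) = 1/14.
Target odds = 0.95/0.05 = 19.
Required Bayes factor = 19 ÷ (1/14) = 266.

266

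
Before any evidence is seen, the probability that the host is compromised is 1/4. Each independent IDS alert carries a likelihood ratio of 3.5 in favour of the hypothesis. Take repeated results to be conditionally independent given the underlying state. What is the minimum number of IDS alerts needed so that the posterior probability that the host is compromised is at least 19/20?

4

Prior odds = 0.25/0.75 = 1/3.
Likelihood ratio per IDS alert = 3.5.
Target odds: 0.95 ÷ 0.05 = 19.
Require 3.5ⁿ ≥ 19 ÷ (1/3) = 57.
3.5³ = 42.875 falls short of 57 but 3.5⁴ = 150.0625 reaches it, so n = 4.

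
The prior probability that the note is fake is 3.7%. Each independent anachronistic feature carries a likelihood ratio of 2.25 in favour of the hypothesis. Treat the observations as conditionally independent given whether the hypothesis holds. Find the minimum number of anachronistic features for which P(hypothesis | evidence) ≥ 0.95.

Prior odds: 0.037 ÷ 0.963 = 37/963.
Likelihood ratio per anachronistic feature = 2.25.
Target odds: 0.95 ÷ 0.05 = 19.
Require 2.25ⁿ ≥ 19 ÷ (37/963) = 18297/37.
2.25⁷ = 4782969/16384 falls short of 18297/37 but 2.25⁸ = 43046721/65536 reaches it, so n = 8.

8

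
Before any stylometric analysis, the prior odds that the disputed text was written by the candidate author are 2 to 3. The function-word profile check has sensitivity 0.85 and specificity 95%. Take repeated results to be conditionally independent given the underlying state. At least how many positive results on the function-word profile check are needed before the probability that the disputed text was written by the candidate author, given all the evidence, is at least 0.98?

Prior odds = 2/3.
False-positive rate = 1 − 0.95 = 0.05; likelihood ratio of a positive = 0.85/0.05 = 17.
Target odds: 0.98 ÷ 0.02 = 49.
Require 17ⁿ ≥ 49 ÷ (2/3) = 73.5.
17¹ = 17 falls short of 73.5 but 17² = 289 reaches it, so n = 2.

2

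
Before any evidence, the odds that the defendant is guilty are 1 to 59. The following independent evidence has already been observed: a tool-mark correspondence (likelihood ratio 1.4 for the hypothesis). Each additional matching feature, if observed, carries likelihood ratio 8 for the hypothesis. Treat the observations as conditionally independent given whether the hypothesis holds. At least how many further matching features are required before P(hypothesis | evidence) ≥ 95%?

4

Prior odds = 1/59.
Bayes factor of the evidence already in hand = 1.4.
Odds after that evidence = (1/59) × 1.4 = 7/295.
Target odds = 0.95/0.05 = 19.
Need 8ⁿ ≥ 19 ÷ (7/295) = 5605/7.
8³ = 512 falls short of 5605/7 but 8⁴ = 4096 reaches it, so n = 4.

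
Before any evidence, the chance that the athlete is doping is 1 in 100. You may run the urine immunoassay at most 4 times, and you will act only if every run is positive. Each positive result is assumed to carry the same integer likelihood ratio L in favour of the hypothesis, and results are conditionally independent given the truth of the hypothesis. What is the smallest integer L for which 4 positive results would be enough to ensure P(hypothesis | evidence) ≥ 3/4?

5

Prior odds = 0.01/0.99 = 1/99.
Target odds = 0.75/0.25 = 3.
Need L⁴ ≥ 3 ÷ (1/99) = 297.
4⁴ = 256 < 297 ≤ 625 = 5⁴, so L = 5.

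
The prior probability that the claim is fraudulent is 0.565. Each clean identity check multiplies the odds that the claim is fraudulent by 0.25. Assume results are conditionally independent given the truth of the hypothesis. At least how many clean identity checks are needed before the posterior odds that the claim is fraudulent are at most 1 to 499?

5

Prior odds = 0.565/0.435 = 113/87.
Likelihood ratio per clean identity check = 0.25.
Target odds = 1/499.
Require 0.25ⁿ ≤ 1/499 ÷ (113/87) = 87/56387.
0.25⁴ = 0.00390625 is still above 87/56387 but 0.25⁵ = 1/1024 is at or below it, so n = 5.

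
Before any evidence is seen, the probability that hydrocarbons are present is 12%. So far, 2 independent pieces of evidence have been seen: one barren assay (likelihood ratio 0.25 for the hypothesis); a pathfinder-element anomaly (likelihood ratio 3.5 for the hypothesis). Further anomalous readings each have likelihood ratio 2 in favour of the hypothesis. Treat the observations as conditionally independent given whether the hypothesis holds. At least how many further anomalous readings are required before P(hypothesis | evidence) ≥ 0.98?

Prior odds = 0.12/0.88 = 3/22.
Combined Bayes factor of the evidence already in hand = 0.25 × 3.5 = 0.875.
Odds after that evidence = (3/22) × 0.875 = 21/176.
Target odds = 0.98/0.02 = 49.
Need 2ⁿ ≥ 49 ÷ (21/176) = 1232/3.
2⁸ = 256 falls short of 1232/3 but 2⁹ = 512 reaches it, so n = 9.

9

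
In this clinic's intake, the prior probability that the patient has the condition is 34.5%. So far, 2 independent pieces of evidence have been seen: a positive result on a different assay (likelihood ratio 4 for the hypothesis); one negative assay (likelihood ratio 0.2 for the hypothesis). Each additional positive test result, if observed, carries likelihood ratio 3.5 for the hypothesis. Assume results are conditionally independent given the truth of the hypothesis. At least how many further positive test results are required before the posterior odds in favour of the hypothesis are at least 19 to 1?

4

Prior odds = 0.345/0.655 = 69/131.
Combined Bayes factor of the evidence already in hand = 4 × 0.2 = 0.8.
Odds after that evidence = (69/131) × 0.8 = 276/655.
Target odds = 19.
Need 3.5ⁿ ≥ 19 ÷ (276/655) = 12445/276.
3.5³ = 42.875 falls short of 12445/276 but 3.5⁴ = 150.0625 reaches it, so n = 4.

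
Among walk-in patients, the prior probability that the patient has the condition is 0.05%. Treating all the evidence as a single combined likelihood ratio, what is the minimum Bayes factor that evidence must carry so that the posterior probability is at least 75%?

Prior odds = 0.0005/0.9995 = 1/1999.
Target odds = 0.75/0.25 = 3.
Required Bayes factor = 3 ÷ (1/1999) = 5997.

5997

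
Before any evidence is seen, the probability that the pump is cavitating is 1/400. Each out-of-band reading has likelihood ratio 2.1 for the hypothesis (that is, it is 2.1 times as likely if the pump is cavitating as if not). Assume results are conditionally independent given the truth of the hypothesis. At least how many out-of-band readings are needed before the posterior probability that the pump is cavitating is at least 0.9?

Prior odds: 0.0025 ÷ 0.9975 = 1/399.
Likelihood ratio per out-of-band reading = 2.1.
Target odds: 0.9 ÷ 0.1 = 9.
Require 2.1ⁿ ≥ 9 ÷ (1/399) = 3591.
2.1¹¹ ≈3502.78 falls short of 3591 but 2.1¹² ≈7355.83 reaches it, so n = 12.

12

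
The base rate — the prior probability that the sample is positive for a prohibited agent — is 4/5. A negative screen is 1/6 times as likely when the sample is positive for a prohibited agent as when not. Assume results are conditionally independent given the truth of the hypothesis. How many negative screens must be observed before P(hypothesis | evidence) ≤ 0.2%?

5

Prior odds: 0.8 ÷ 0.2 = 4.
Likelihood ratio per negative screen = 1/6.
Target posterior odds = 0.002/0.998 = 1/499.
Need 4 × (1/6)ⁿ ≤ 1/499, i.e. (1/6)ⁿ ≤ 1/1996.
(1/6)⁴ = 1/1296 is still above 1/1996 but (1/6)⁵ = 1/7776 is at or below it, so n = 5.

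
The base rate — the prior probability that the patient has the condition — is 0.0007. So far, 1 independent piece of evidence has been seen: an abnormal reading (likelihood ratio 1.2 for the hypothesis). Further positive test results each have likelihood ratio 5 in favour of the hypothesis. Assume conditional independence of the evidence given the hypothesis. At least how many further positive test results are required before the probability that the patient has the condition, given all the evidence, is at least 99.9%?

9

Prior odds = 0.0007/0.9993 = 7/9993.
Bayes factor of the evidence already in hand = 1.2.
Odds after that evidence = (7/9993) × 1.2 = 14/16655.
Target odds = 0.999/0.001 = 999.
Need 5ⁿ ≥ 999 ÷ (14/16655) = 16638345/14.
5⁸ = 390625 falls short of 16638345/14 but 5⁹ = 1953125 reaches it, so n = 9.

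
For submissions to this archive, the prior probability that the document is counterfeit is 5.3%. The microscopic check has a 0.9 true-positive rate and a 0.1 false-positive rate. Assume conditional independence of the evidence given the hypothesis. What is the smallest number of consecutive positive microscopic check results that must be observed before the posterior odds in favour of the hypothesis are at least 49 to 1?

4

Prior odds: 0.053 ÷ 0.947 = 53/947.
Likelihood ratio of a positive result = 0.9/0.1 = 9.
Target odds = 49.
Need (53/947) × 9ⁿ ≥ 49, i.e. 9ⁿ ≥ 46403/53.
9³ = 729 falls short of 46403/53 but 9⁴ = 6561 reaches it, so n = 4.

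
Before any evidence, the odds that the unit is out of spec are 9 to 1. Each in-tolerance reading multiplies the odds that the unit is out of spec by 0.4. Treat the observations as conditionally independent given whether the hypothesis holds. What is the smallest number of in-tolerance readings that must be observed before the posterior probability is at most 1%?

Prior odds = 9.
Likelihood ratio per in-tolerance reading = 0.4.
Target odds: 0.01 ÷ 0.99 = 1/99.
Require 0.4ⁿ ≤ 1/99 ÷ 9 = 1/891.
0.4⁷ = 128/78125 is still above 1/891 but 0.4⁸ = 256/390625 is at or below it, so n = 8.

8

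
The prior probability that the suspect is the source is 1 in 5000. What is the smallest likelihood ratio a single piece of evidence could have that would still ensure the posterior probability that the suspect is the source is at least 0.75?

14997

Prior odds = 0.0002/0.9998 = 1/4999.
Target odds = 0.75/0.25 = 3.
Required Bayes factor = 3 ÷ (1/4999) = 14997.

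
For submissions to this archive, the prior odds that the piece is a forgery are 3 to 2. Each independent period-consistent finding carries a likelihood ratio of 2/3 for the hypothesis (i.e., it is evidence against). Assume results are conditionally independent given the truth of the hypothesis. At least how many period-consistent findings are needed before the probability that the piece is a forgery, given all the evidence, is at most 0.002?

17

Prior odds = 1.5.
Likelihood ratio per period-consistent finding = 2/3.
Target odds: 0.002 ÷ 0.998 = 1/499.
Require (2/3)ⁿ ≤ 1/499 ÷ 1.5 = 2/1497.
(2/3)¹⁶ = 65536/43046721 is still above 2/1497 but (2/3)¹⁷ = 131072/129140163 is at or below it, so n = 17.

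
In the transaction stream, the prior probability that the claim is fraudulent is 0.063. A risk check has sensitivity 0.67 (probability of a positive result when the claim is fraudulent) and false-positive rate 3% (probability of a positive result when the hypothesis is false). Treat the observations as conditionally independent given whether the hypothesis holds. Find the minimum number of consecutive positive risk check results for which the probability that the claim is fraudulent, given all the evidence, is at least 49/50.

Prior odds = 0.063/0.937 = 63/937.
Likelihood ratio of a positive result = 0.67/0.03 = 67/3.
Target posterior odds = 0.98/0.02 = 49.
Require (67/3)ⁿ ≥ 49 ÷ (63/937) = 6559/9.
(67/3)² = 4489/9 falls short of 6559/9 but (67/3)³ = 300763/27 reaches it, so n = 3.

3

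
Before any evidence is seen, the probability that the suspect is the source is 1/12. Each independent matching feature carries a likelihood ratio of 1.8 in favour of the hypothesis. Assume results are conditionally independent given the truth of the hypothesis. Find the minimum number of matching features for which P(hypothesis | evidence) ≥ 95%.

Prior odds = (1/12)/(11/12) = 1/11.
Likelihood ratio per matching feature = 1.8.
Target posterior odds = 0.95/0.05 = 19.
Need (1/11) × 1.8ⁿ ≥ 19, i.e. 1.8ⁿ ≥ 209.
1.8⁹ = 387420489/1953125 falls short of 209 but 1.8¹⁰ ≈357.047 reaches it, so n = 10.

10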